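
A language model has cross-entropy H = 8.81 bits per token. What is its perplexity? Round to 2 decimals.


Perplexity formula: PP = 2^H
H = 8.81
PP = 2^8.81
Decompose: 2^8.81 = 2^8 * 2^0.81
2^8 = 256, 2^0.81 ~ 1.7532114
PP ~ 256 * 1.7532114 = 448.8221184
Rounded to 2 decimals: 448.82

448.82


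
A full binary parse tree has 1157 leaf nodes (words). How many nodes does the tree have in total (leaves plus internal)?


Leaf nodes (terminals): 1157
Internal nodes = n - 1 = 1157 - 1 = 1156
Total = leaves + internal = 1157 + 1156 = 2313

2313


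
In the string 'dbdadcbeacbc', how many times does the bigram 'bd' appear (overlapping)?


Scanning 'dbdadcbeacbc' for bigram 'bd':
  Position 0: 'db' -> no
  Position 1: 'bd' -> MATCH
  Position 2: 'da' -> no
  Position 3: 'ad' -> no
  Position 4: 'dc' -> no
  Position 5: 'cb' -> no
  Position 6: 'be' -> no
  Position 7: 'ea' -> no
  Position 8: 'ac' -> no
  Position 9: 'cb' -> no
  Position 10: 'bc' -> no
Total matches: 1

1


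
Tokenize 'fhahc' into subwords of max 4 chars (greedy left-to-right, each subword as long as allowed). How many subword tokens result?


'fhahc' has 5 characters.
Chunking with max size 4:
  Chunk 1: 'fhah' (positions 0-3)
  Chunk 2: 'c' (positions 4-4)
Total chunks: ceil(5 / 4) = 2

2


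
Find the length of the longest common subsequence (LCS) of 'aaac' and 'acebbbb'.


DP table for LCS of 'aaac' and 'acebbbb':
       a  c  e  b  b  b  b
    0  0  0  0  0  0  0  0
  a 0  1  1  1  1  1  1  1
  a 0  1  1  1  1  1  1  1
  a 0  1  1  1  1  1  1  1
  c 0  1  2  2  2  2  2  2
LCS: 'ac'
LCS length = 2

2


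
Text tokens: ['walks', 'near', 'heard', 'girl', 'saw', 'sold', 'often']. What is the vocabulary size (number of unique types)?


Listing all tokens and tracking unique types:
  Token 1: 'walks' -> NEW (unique so far: 1)
  Token 2: 'near' -> NEW (unique so far: 2)
  Token 3: 'heard' -> NEW (unique so far: 3)
  Token 4: 'girl' -> NEW (unique so far: 4)
  Token 5: 'saw' -> NEW (unique so far: 5)
  Token 6: 'sold' -> NEW (unique so far: 6)
  Token 7: 'often' -> NEW (unique so far: 7)
Unique types: ('girl', 'heard', 'near', 'often', 'saw', 'sold', 'walks')
Vocabulary size: 7

7


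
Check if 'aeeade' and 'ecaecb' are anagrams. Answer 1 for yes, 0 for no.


Sort characters of 'aeeade': 'aadeee'
Sort characters of 'ecaecb': 'abccee'
Sorted forms differ -> they are NOT anagrams
Result: 0

0


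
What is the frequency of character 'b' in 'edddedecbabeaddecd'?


Scanning 'edddedecbabeaddecd' for 'b':
  Position 8: 'b' -> MATCH (count: 1)
  Position 10: 'b' -> MATCH (count: 2)
Total occurrences of 'b': 2

2


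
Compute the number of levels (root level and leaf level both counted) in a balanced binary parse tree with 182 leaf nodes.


In a balanced binary tree with n leaves the deepest leaf is ceil(log2(n)) edges below the root,
so counting node levels inclusive of root and leaves gives ceil(log2(n)) + 1 levels.
log2(182) = 7.5078
ceil(7.5078) = 8
levels = 8 + 1 = 9

9


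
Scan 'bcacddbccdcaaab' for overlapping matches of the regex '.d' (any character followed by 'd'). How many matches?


Pattern: .d means any character followed by 'd'.
Scanning 'bcacddbccdcaaab' position-by-position:
  Pos 0: window 'bc' -> no
  Pos 1: window 'ca' -> no
  Pos 2: window 'ac' -> no
  Pos 3: window 'cd' -> MATCH
  Pos 4: window 'dd' -> MATCH
  Pos 5: window 'db' -> no
  Pos 6: window 'bc' -> no
  Pos 7: window 'cc' -> no
  Pos 8: window 'cd' -> MATCH
  Pos 9: window 'dc' -> no
  Pos 10: window 'ca' -> no
  Pos 11: window 'aa' -> no
  Pos 12: window 'aa' -> no
  Pos 13: window 'ab' -> no
  Pos 14: window 'b' -> no
Total matches: 3

3


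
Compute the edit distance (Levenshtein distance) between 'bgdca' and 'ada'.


Building DP table for s1='bgdca' (len 5) and s2='ada' (len 3):
       a  d  a
    0  1  2  3
  b 1  1  2  3
  g 2  2  2  3
  d 3  3  2  3
  c 4  4  3  3
  a 5  4  4  3
Edit distance = dp[5][3] = 3

3


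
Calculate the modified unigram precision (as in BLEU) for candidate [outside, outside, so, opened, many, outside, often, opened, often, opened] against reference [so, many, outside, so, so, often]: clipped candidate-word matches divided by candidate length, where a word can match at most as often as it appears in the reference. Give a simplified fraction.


Reference word counts: {'many': 1, 'often': 1, 'outside': 1, 'so': 3}
Checking each candidate word (with clipping):
  'outside' -> in reference (ref count 1, used 1/1) -> match (matches: 1)
  'outside' -> ref count 1 already used up (1/1) -> clipped, no match (matches: 1)
  'so' -> in reference (ref count 3, used 1/3) -> match (matches: 2)
  'opened' -> not in reference -> no match (matches: 2)
  'many' -> in reference (ref count 1, used 1/1) -> match (matches: 3)
  'outside' -> ref count 1 already used up (1/1) -> clipped, no match (matches: 3)
  'often' -> in reference (ref count 1, used 1/1) -> match (matches: 4)
  'opened' -> not in reference -> no match (matches: 4)
  'often' -> ref count 1 already used up (1/1) -> clipped, no match (matches: 4)
  'opened' -> not in reference -> no match (matches: 4)
Clipped matches: 4, Candidate length: 10
Precision = 4/10 = 2/5

2/5


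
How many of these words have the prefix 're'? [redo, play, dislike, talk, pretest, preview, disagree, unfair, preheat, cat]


Checking each word for prefix 're':
  'redo' -> YES, starts with 're' (count: 1)
  'play' -> no (count: 1)
  'dislike' -> no (count: 1)
  'talk' -> no (count: 1)
  'pretest' -> no (count: 1)
  'preview' -> no (count: 1)
  'disagree' -> no (count: 1)
  'unfair' -> no (count: 1)
  'preheat' -> no (count: 1)
  'cat' -> no (count: 1)
Total with prefix 're': 1

1


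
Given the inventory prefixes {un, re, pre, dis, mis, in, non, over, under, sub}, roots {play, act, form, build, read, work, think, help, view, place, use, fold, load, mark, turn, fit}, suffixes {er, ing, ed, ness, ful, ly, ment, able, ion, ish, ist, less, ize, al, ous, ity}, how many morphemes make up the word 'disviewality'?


Segmenting 'disviewality' against the inventory:
  'dis' -> prefix (morpheme 1)
  'view' -> root (morpheme 2)
  'al' -> suffix (morpheme 3)
  'ity' -> suffix (morpheme 4)
Total morphemes: 4

4


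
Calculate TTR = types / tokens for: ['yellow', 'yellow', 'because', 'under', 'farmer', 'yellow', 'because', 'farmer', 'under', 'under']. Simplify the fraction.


Tokens: 10
Unique types: ('because', 'farmer', 'under', 'yellow') = 4
TTR = 4/10
Simplify: divide both by 2 -> 2/5
TTR = 2/5

2/5


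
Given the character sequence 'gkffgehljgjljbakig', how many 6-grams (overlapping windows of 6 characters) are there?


String 'gkffgehljgjljbakig' has length L = 18.
Number of overlapping n-grams = L - n + 1
Substituting: 18 - 6 + 1 = 13

13


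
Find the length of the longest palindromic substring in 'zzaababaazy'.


Scanning 'zzaababaazy' for palindromic substrings.
Substring at positions 1-9: 'zaababaaz'.
Check: reverse('zaababaaz') = 'zaababaaz' -> palindrome confirmed.
Neighbouring characters ('z' / 'y') break symmetry, so it cannot extend further.
No longer palindromic substring exists; longest length = 9

9


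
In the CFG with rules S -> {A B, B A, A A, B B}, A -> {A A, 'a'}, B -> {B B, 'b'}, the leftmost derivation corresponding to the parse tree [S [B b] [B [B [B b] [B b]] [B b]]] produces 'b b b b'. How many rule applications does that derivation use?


Every bracketed nonterminal node [X ...] in the tree is produced by exactly one rule application.
Reading the tree off as a leftmost derivation:
  Step 1: S  =>  B B   (applied S -> B B)
  Step 2: B B  =>  b B   (applied B -> b)
  Step 3: b B  =>  b B B   (applied B -> B B)
  Step 4: b B B  =>  b B B B   (applied B -> B B)
  Step 5: b B B B  =>  b b B B   (applied B -> b)
  Step 6: b b B B  =>  b b b B   (applied B -> b)
  Step 7: b b b B  =>  b b b b   (applied B -> b)
Final yield: b b b b
Total rewrite steps: 7

7


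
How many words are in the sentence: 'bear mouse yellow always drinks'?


Counting words by splitting on spaces:
  Word 1: 'bear'
  Word 2: 'mouse'
  Word 3: 'yellow'
  Word 4: 'always'
  Word 5: 'drinks'
Total words: 5

5


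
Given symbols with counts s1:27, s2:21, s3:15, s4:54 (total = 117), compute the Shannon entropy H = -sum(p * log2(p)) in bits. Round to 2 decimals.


Computing entropy H = -sum(p_i * log2(p_i)):
  s1: p = 27/117 = 0.2308, -p*log2(p) = 0.4882
  s2: p = 21/117 = 0.1795, -p*log2(p) = 0.4448
  s3: p = 15/117 = 0.1282, -p*log2(p) = 0.3799
  s4: p = 54/117 = 0.4615, -p*log2(p) = 0.5148
H = sum of terms = 1.8277
Rounded to 2 decimals: 1.83

1.83


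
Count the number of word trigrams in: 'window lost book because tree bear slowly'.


Word trigrams from [7] words:
  Trigram 1: (window lost book)
  Trigram 2: (lost book because)
  Trigram 3: (book because tree)
  Trigram 4: (because tree bear)
  Trigram 5: (tree bear slowly)
Total word trigrams: 7 - 2 = 5

5


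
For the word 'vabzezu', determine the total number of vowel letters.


Scanning each character of 'vabzezu':
  Position 1: 'v' -> consonant (running count: 0)
  Position 2: 'a' -> vowel (running count: 1)
  Position 3: 'b' -> consonant (running count: 1)
  Position 4: 'z' -> consonant (running count: 1)
  Position 5: 'e' -> vowel (running count: 2)
  Position 6: 'z' -> consonant (running count: 2)
  Position 7: 'u' -> vowel (running count: 3)
Total vowels: 3

3


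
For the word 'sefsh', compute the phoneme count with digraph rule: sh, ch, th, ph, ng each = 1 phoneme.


Parsing 'sefsh' greedily, digraphs first:
  's' -> consonant phoneme (phonemes so far: 1)
  'e' -> vowel phoneme (phonemes so far: 2)
  'f' -> consonant phoneme (phonemes so far: 3)
  'sh' -> digraph (1 consonant phoneme) (phonemes so far: 4)
Total phonemes: 4

4


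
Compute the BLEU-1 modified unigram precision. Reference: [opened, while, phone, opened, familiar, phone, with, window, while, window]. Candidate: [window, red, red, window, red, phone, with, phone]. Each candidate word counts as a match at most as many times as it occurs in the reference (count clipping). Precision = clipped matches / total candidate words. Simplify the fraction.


Reference word counts: {'familiar': 1, 'opened': 2, 'phone': 2, 'while': 2, 'window': 2, 'with': 1}
Checking each candidate word (with clipping):
  'window' -> in reference (ref count 2, used 1/2) -> match (matches: 1)
  'red' -> not in reference -> no match (matches: 1)
  'red' -> not in reference -> no match (matches: 1)
  'window' -> in reference (ref count 2, used 2/2) -> match (matches: 2)
  'red' -> not in reference -> no match (matches: 2)
  'phone' -> in reference (ref count 2, used 1/2) -> match (matches: 3)
  'with' -> in reference (ref count 1, used 1/1) -> match (matches: 4)
  'phone' -> in reference (ref count 2, used 2/2) -> match (matches: 5)
Clipped matches: 5, Candidate length: 8
Precision = 5/8

5/8


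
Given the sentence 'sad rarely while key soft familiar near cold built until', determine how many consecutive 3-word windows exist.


Word trigrams from [10] words:
  Trigram 1: (sad rarely while)
  Trigram 2: (rarely while key)
  Trigram 3: (while key soft)
  Trigram 4: (key soft familiar)
  Trigram 5: (soft familiar near)
  Trigram 6: (familiar near cold)
  Trigram 7: (near cold built)
  Trigram 8: (cold built until)
Total word trigrams: 10 - 2 = 8

8


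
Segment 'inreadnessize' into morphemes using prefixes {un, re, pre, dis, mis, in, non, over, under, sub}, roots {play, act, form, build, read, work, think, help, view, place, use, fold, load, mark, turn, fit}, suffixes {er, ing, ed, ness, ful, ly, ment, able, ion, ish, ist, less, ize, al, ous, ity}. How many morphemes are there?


Segmenting 'inreadnessize' against the inventory:
  'in' -> prefix (morpheme 1)
  'read' -> root (morpheme 2)
  'ness' -> suffix (morpheme 3)
  'ize' -> suffix (morpheme 4)
Total morphemes: 4

4


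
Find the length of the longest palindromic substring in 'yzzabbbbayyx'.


Scanning 'yzzabbbbayyx' for palindromic substrings.
Substring at positions 3-8: 'abbbba'.
Check: reverse('abbbba') = 'abbbba' -> palindrome confirmed.
Neighbouring characters ('z' / 'y') break symmetry, so it cannot extend further.
No longer palindromic substring exists; longest length = 6

6


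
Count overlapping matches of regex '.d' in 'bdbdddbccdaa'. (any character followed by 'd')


Pattern: .d means any character followed by 'd'.
Scanning 'bdbdddbccdaa' position-by-position:
  Pos 0: window 'bd' -> MATCH
  Pos 1: window 'db' -> no
  Pos 2: window 'bd' -> MATCH
  Pos 3: window 'dd' -> MATCH
  Pos 4: window 'dd' -> MATCH
  Pos 5: window 'db' -> no
  Pos 6: window 'bc' -> no
  Pos 7: window 'cc' -> no
  Pos 8: window 'cd' -> MATCH
  Pos 9: window 'da' -> no
  Pos 10: window 'aa' -> no
  Pos 11: window 'a' -> no
Total matches: 5

5


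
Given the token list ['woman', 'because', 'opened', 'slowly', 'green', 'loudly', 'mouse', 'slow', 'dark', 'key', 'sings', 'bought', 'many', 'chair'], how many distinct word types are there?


Listing all tokens and tracking unique types:
  Token 1: 'woman' -> NEW (unique so far: 1)
  Token 2: 'because' -> NEW (unique so far: 2)
  Token 3: 'opened' -> NEW (unique so far: 3)
  Token 4: 'slowly' -> NEW (unique so far: 4)
  Token 5: 'green' -> NEW (unique so far: 5)
  Token 6: 'loudly' -> NEW (unique so far: 6)
  Token 7: 'mouse' -> NEW (unique so far: 7)
  Token 8: 'slow' -> NEW (unique so far: 8)
  Token 9: 'dark' -> NEW (unique so far: 9)
  Token 10: 'key' -> NEW (unique so far: 10)
  Token 11: 'sings' -> NEW (unique so far: 11)
  Token 12: 'bought' -> NEW (unique so far: 12)
  Token 13: 'many' -> NEW (unique so far: 13)
  Token 14: 'chair' -> NEW (unique so far: 14)
Unique types: ('because', 'bought', 'chair', 'dark', 'green', 'key', 'loudly', 'many', 'mouse', 'opened', 'sings', 'slow', 'slowly', 'woman')
Vocabulary size: 14

14


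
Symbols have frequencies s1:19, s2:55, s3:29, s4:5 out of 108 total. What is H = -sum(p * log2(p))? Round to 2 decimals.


Computing entropy H = -sum(p_i * log2(p_i)):
  s1: p = 19/108 = 0.1759, -p*log2(p) = 0.4410
  s2: p = 55/108 = 0.5093, -p*log2(p) = 0.4958
  s3: p = 29/108 = 0.2685, -p*log2(p) = 0.5094
  s4: p = 5/108 = 0.0463, -p*log2(p) = 0.2052
H = sum of terms = 1.6514
Rounded to 2 decimals: 1.65

1.65


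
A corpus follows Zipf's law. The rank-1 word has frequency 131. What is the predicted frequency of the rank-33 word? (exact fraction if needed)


Zipf's law: freq(rank) = f1 / rank
f1 = 131, rank = 33
freq = 131 / 33
GCD(131, 33) = 1
Simplified: 131/33

131/33


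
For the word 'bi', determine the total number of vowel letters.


Scanning each character of 'bi':
  Position 1: 'b' -> consonant (running count: 0)
  Position 2: 'i' -> vowel (running count: 1)
Total vowels: 1

1


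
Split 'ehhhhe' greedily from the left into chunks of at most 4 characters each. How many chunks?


'ehhhhe' has 6 characters.
Chunking with max size 4:
  Chunk 1: 'ehhh' (positions 0-3)
  Chunk 2: 'he' (positions 4-5)
Total chunks: ceil(6 / 4) = 2

2


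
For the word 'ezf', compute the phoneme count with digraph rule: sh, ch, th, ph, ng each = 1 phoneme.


Parsing 'ezf' greedily, digraphs first:
  'e' -> vowel phoneme (phonemes so far: 1)
  'z' -> consonant phoneme (phonemes so far: 2)
  'f' -> consonant phoneme (phonemes so far: 3)
Total phonemes: 3

3


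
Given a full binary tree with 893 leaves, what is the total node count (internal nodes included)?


Leaf nodes (terminals): 893
Internal nodes = n - 1 = 893 - 1 = 892
Total = leaves + internal = 893 + 892 = 1785

1785


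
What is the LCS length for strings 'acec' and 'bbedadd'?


DP table for LCS of 'acec' and 'bbedadd':
       b  b  e  d  a  d  d
    0  0  0  0  0  0  0  0
  a 0  0  0  0  0  1  1  1
  c 0  0  0  0  0  1  1  1
  e 0  0  0  1  1  1  1  1
  c 0  0  0  1  1  1  1  1
LCS: 'a'
LCS length = 1

1


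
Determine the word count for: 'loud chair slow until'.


Counting words by splitting on spaces:
  Word 1: 'loud'
  Word 2: 'chair'
  Word 3: 'slow'
  Word 4: 'until'
Total words: 4

4


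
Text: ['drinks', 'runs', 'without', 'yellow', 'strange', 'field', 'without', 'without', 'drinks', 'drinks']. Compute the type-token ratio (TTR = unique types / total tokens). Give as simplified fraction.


Tokens: 10
Unique types: ('drinks', 'field', 'runs', 'strange', 'without', 'yellow') = 6
TTR = 6/10
Simplify: divide both by 2 -> 3/5
TTR = 3/5

3/5


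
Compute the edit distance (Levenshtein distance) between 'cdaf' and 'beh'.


Building DP table for s1='cdaf' (len 4) and s2='beh' (len 3):
       b  e  h
    0  1  2  3
  c 1  1  2  3
  d 2  2  2  3
  a 3  3  3  3
  f 4  4  4  4
Edit distance = dp[4][3] = 4

4


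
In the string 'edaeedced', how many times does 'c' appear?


Scanning 'edaeedced' for 'c':
  Position 6: 'c' -> MATCH (count: 1)
Total occurrences of 'c': 1

1


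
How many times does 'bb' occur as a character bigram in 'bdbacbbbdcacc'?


Scanning 'bdbacbbbdcacc' for bigram 'bb':
  Position 0: 'bd' -> no
  Position 1: 'db' -> no
  Position 2: 'ba' -> no
  Position 3: 'ac' -> no
  Position 4: 'cb' -> no
  Position 5: 'bb' -> MATCH
  Position 6: 'bb' -> MATCH
  Position 7: 'bd' -> no
  Position 8: 'dc' -> no
  Position 9: 'ca' -> no
  Position 10: 'ac' -> no
  Position 11: 'cc' -> no
Total matches: 2

2


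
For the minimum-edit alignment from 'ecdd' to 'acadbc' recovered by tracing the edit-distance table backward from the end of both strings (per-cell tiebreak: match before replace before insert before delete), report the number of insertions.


Edit distance = 4. Backtracking from cell (4, 6) with preference match > replace > insert > delete,
then listing the resulting alignment 'ecdd' -> 'acadbc' left to right:
  Step 1: replace e->a
  Step 2: keep 'c'
  Step 3: insert 'a' [insertion #1]
  Step 4: keep 'd'
  Step 5: insert 'b' [insertion #2]
  Step 6: replace d->c
Total insertions: 2

2


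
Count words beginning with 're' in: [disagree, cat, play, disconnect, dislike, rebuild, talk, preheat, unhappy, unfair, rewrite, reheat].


Checking each word for prefix 're':
  'disagree' -> no (count: 0)
  'cat' -> no (count: 0)
  'play' -> no (count: 0)
  'disconnect' -> no (count: 0)
  'dislike' -> no (count: 0)
  'rebuild' -> YES, starts with 're' (count: 1)
  'talk' -> no (count: 1)
  'preheat' -> no (count: 1)
  'unhappy' -> no (count: 1)
  'unfair' -> no (count: 1)
  'rewrite' -> YES, starts with 're' (count: 2)
  'reheat' -> YES, starts with 're' (count: 3)
Total with prefix 're': 3

3


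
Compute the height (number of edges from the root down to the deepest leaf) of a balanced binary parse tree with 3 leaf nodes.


In a balanced binary tree with n leaves the deepest leaf is ceil(log2(n)) edges below the root.
log2(3) = 1.5850
ceil(1.5850) = 2
height (edges) = 2

2


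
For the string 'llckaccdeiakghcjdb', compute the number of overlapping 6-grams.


String 'llckaccdeiakghcjdb' has length L = 18.
Number of overlapping n-grams = L - n + 1
Substituting: 18 - 6 + 1 = 13

13


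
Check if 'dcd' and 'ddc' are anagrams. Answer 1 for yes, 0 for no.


Sort characters of 'dcd': 'cdd'
Sort characters of 'ddc': 'cdd'
Sorted forms match -> they ARE anagrams
Result: 1

1


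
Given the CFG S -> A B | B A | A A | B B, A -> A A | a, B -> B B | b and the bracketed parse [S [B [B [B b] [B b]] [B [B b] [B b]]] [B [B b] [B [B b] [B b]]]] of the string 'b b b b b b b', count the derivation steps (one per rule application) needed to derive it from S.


Every bracketed nonterminal node [X ...] in the tree is produced by exactly one rule application.
Reading the tree off as a leftmost derivation:
  Step 1: S  =>  B B   (applied S -> B B)
  Step 2: B B  =>  B B B   (applied B -> B B)
  Step 3: B B B  =>  B B B B   (applied B -> B B)
  Step 4: B B B B  =>  b B B B   (applied B -> b)
  Step 5: b B B B  =>  b b B B   (applied B -> b)
  Step 6: b b B B  =>  b b B B B   (applied B -> B B)
  Step 7: b b B B B  =>  b b b B B   (applied B -> b)
  Step 8: b b b B B  =>  b b b b B   (applied B -> b)
  Step 9: b b b b B  =>  b b b b B B   (applied B -> B B)
  Step 10: b b b b B B  =>  b b b b b B   (applied B -> b)
  Step 11: b b b b b B  =>  b b b b b B B   (applied B -> B B)
  Step 12: b b b b b B B  =>  b b b b b b B   (applied B -> b)
  Step 13: b b b b b b B  =>  b b b b b b b   (applied B -> b)
Final yield: b b b b b b b
Total rewrite steps: 13

13


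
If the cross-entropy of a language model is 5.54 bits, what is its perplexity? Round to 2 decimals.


Perplexity formula: PP = 2^H
H = 5.54
PP = 2^5.54
Decompose: 2^5.54 = 2^5 * 2^0.54
2^5 = 32, 2^0.54 ~ 1.4539725
PP ~ 32 * 1.4539725 = 46.5271200
Rounded to 2 decimals: 46.53

46.53


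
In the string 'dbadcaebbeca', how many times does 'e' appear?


Scanning 'dbadcaebbeca' for 'e':
  Position 6: 'e' -> MATCH (count: 1)
  Position 9: 'e' -> MATCH (count: 2)
Total occurrences of 'e': 2

2


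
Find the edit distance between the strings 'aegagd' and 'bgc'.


Building DP table for s1='aegagd' (len 6) and s2='bgc' (len 3):
       b  g  c
    0  1  2  3
  a 1  1  2  3
  e 2  2  2  3
  g 3  3  2  3
  a 4  4  3  3
  g 5  5  4  4
  d 6  6  5  5
Edit distance = dp[6][3] = 5

5


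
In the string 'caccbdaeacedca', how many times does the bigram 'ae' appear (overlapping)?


Scanning 'caccbdaeacedca' for bigram 'ae':
  Position 0: 'ca' -> no
  Position 1: 'ac' -> no
  Position 2: 'cc' -> no
  Position 3: 'cb' -> no
  Position 4: 'bd' -> no
  Position 5: 'da' -> no
  Position 6: 'ae' -> MATCH
  Position 7: 'ea' -> no
  Position 8: 'ac' -> no
  Position 9: 'ce' -> no
  Position 10: 'ed' -> no
  Position 11: 'dc' -> no
  Position 12: 'ca' -> no
Total matches: 1

1


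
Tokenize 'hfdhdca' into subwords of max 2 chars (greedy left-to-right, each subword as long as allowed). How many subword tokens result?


'hfdhdca' has 7 characters.
Chunking with max size 2:
  Chunk 1: 'hf' (positions 0-1)
  Chunk 2: 'dh' (positions 2-3)
  Chunk 3: 'dc' (positions 4-5)
  Chunk 4: 'a' (positions 6-6)
Total chunks: ceil(7 / 2) = 4

4


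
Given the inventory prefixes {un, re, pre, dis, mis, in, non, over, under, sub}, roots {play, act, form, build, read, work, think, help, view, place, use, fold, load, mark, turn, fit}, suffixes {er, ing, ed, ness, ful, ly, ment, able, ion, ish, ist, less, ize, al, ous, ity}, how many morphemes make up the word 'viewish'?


Segmenting 'viewish' against the inventory:
  'view' -> root (morpheme 1)
  'ish' -> suffix (morpheme 2)
Total morphemes: 2

2


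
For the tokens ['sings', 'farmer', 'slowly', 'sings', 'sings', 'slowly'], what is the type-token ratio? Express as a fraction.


Tokens: 6
Unique types: ('farmer', 'sings', 'slowly') = 3
TTR = 3/6
Simplify: divide both by 3 -> 1/2
TTR = 1/2

1/2


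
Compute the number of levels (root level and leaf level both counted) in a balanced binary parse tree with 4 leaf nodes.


In a balanced binary tree with n leaves the deepest leaf is ceil(log2(n)) edges below the root,
so counting node levels inclusive of root and leaves gives ceil(log2(n)) + 1 levels.
log2(4) = 2.0000
ceil(2.0000) = 2
levels = 2 + 1 = 3

3


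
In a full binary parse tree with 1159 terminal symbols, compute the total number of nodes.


Leaf nodes (terminals): 1159
Internal nodes = n - 1 = 1159 - 1 = 1158
Total = leaves + internal = 1159 + 1158 = 2317

2317


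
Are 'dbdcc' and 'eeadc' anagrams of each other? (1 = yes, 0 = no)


Sort characters of 'dbdcc': 'bccdd'
Sort characters of 'eeadc': 'acdee'
Sorted forms differ -> they are NOT anagrams
Result: 0

0


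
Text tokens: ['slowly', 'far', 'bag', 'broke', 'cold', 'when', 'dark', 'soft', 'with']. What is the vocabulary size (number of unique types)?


Listing all tokens and tracking unique types:
  Token 1: 'slowly' -> NEW (unique so far: 1)
  Token 2: 'far' -> NEW (unique so far: 2)
  Token 3: 'bag' -> NEW (unique so far: 3)
  Token 4: 'broke' -> NEW (unique so far: 4)
  Token 5: 'cold' -> NEW (unique so far: 5)
  Token 6: 'when' -> NEW (unique so far: 6)
  Token 7: 'dark' -> NEW (unique so far: 7)
  Token 8: 'soft' -> NEW (unique so far: 8)
  Token 9: 'with' -> NEW (unique so far: 9)
Unique types: ('bag', 'broke', 'cold', 'dark', 'far', 'slowly', 'soft', 'when', 'with')
Vocabulary size: 9

9


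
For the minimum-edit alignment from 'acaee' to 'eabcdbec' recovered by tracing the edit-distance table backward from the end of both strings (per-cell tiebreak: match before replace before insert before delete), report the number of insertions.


Edit distance = 5. Backtracking from cell (5, 8) with preference match > replace > insert > delete,
then listing the resulting alignment 'acaee' -> 'eabcdbec' left to right:
  Step 1: insert 'e' [insertion #1]
  Step 2: keep 'a'
  Step 3: insert 'b' [insertion #2]
  Step 4: keep 'c'
  Step 5: insert 'd' [insertion #3]
  Step 6: replace a->b
  Step 7: keep 'e'
  Step 8: replace e->c
Total insertions: 3

3


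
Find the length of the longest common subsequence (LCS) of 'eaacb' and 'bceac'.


DP table for LCS of 'eaacb' and 'bceac':
       b  c  e  a  c
    0  0  0  0  0  0
  e 0  0  0  1  1  1
  a 0  0  0  1  2  2
  a 0  0  0  1  2  2
  c 0  0  1  1  2  3
  b 0  1  1  1  2  3
LCS: 'eac'
LCS length = 3

3


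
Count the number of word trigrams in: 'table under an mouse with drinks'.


Word trigrams from [6] words:
  Trigram 1: (table under an)
  Trigram 2: (under an mouse)
  Trigram 3: (an mouse with)
  Trigram 4: (mouse with drinks)
Total word trigrams: 6 - 2 = 4

4


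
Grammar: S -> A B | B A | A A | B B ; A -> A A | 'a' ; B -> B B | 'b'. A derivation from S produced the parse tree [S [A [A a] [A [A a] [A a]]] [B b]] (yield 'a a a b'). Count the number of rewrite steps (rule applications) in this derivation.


Every bracketed nonterminal node [X ...] in the tree is produced by exactly one rule application.
Reading the tree off as a leftmost derivation:
  Step 1: S  =>  A B   (applied S -> A B)
  Step 2: A B  =>  A A B   (applied A -> A A)
  Step 3: A A B  =>  a A B   (applied A -> a)
  Step 4: a A B  =>  a A A B   (applied A -> A A)
  Step 5: a A A B  =>  a a A B   (applied A -> a)
  Step 6: a a A B  =>  a a a B   (applied A -> a)
  Step 7: a a a B  =>  a a a b   (applied B -> b)
Final yield: a a a b
Total rewrite steps: 7

7


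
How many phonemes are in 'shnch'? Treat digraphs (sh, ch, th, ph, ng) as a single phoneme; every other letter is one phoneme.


Parsing 'shnch' greedily, digraphs first:
  'sh' -> digraph (1 consonant phoneme) (phonemes so far: 1)
  'n' -> consonant phoneme (phonemes so far: 2)
  'ch' -> digraph (1 consonant phoneme) (phonemes so far: 3)
Total phonemes: 3

3


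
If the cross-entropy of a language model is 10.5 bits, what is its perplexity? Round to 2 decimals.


Perplexity formula: PP = 2^H
H = 10.5
PP = 2^10.5
Decompose: 2^10.5 = 2^10 * 2^0.5 = 2^10 * sqrt(2)
2^10 = 1024, sqrt(2) ~ 1.4142136
PP ~ 1024 * 1.4142136 = 1448.1547264
Rounded to 2 decimals: 1448.15

1448.15


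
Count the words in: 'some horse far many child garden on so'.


Counting words by splitting on spaces:
  Word 1: 'some'
  Word 2: 'horse'
  Word 3: 'far'
  Word 4: 'many'
  Word 5: 'child'
  Word 6: 'garden'
  Word 7: 'on'
  Word 8: 'so'
Total words: 8

8


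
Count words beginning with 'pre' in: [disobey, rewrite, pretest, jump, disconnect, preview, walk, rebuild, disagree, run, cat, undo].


Checking each word for prefix 'pre':
  'disobey' -> no (count: 0)
  'rewrite' -> no (count: 0)
  'pretest' -> YES, starts with 'pre' (count: 1)
  'jump' -> no (count: 1)
  'disconnect' -> no (count: 1)
  'preview' -> YES, starts with 'pre' (count: 2)
  'walk' -> no (count: 2)
  'rebuild' -> no (count: 2)
  'disagree' -> no (count: 2)
  'run' -> no (count: 2)
  'cat' -> no (count: 2)
  'undo' -> no (count: 2)
Total with prefix 'pre': 2

2


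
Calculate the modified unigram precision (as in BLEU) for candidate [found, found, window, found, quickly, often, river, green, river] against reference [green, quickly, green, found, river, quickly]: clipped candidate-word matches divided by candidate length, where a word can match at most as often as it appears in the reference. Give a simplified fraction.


Reference word counts: {'found': 1, 'green': 2, 'quickly': 2, 'river': 1}
Checking each candidate word (with clipping):
  'found' -> in reference (ref count 1, used 1/1) -> match (matches: 1)
  'found' -> ref count 1 already used up (1/1) -> clipped, no match (matches: 1)
  'window' -> not in reference -> no match (matches: 1)
  'found' -> ref count 1 already used up (1/1) -> clipped, no match (matches: 1)
  'quickly' -> in reference (ref count 2, used 1/2) -> match (matches: 2)
  'often' -> not in reference -> no match (matches: 2)
  'river' -> in reference (ref count 1, used 1/1) -> match (matches: 3)
  'green' -> in reference (ref count 2, used 1/2) -> match (matches: 4)
  'river' -> ref count 1 already used up (1/1) -> clipped, no match (matches: 4)
Clipped matches: 4, Candidate length: 9
Precision = 4/9

4/9


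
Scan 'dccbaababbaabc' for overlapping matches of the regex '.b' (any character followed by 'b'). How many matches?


Pattern: .b means any character followed by 'b'.
Scanning 'dccbaababbaabc' position-by-position:
  Pos 0: window 'dc' -> no
  Pos 1: window 'cc' -> no
  Pos 2: window 'cb' -> MATCH
  Pos 3: window 'ba' -> no
  Pos 4: window 'aa' -> no
  Pos 5: window 'ab' -> MATCH
  Pos 6: window 'ba' -> no
  Pos 7: window 'ab' -> MATCH
  Pos 8: window 'bb' -> MATCH
  Pos 9: window 'ba' -> no
  Pos 10: window 'aa' -> no
  Pos 11: window 'ab' -> MATCH
  Pos 12: window 'bc' -> no
  Pos 13: window 'c' -> no
Total matches: 5

5


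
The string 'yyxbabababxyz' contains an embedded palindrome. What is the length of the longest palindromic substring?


Scanning 'yyxbabababxyz' for palindromic substrings.
Substring at positions 1-11: 'yxbabababxy'.
Check: reverse('yxbabababxy') = 'yxbabababxy' -> palindrome confirmed.
Neighbouring characters ('y' / 'z') break symmetry, so it cannot extend further.
No longer palindromic substring exists; longest length = 11

11


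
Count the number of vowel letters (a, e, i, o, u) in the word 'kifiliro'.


Scanning each character of 'kifiliro':
  Position 1: 'k' -> consonant (running count: 0)
  Position 2: 'i' -> vowel (running count: 1)
  Position 3: 'f' -> consonant (running count: 1)
  Position 4: 'i' -> vowel (running count: 2)
  Position 5: 'l' -> consonant (running count: 2)
  Position 6: 'i' -> vowel (running count: 3)
  Position 7: 'r' -> consonant (running count: 3)
  Position 8: 'o' -> vowel (running count: 4)
Total vowels: 4

4


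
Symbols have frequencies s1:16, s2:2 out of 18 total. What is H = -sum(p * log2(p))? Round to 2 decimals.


Computing entropy H = -sum(p_i * log2(p_i)):
  s1: p = 16/18 = 0.8889, -p*log2(p) = 0.1510
  s2: p = 2/18 = 0.1111, -p*log2(p) = 0.3522
H = sum of terms = 0.5032
Rounded to 2 decimals: 0.50

0.50


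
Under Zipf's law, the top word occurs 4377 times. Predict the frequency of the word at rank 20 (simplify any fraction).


Zipf's law: freq(rank) = f1 / rank
f1 = 4377, rank = 20
freq = 4377 / 20
GCD(4377, 20) = 1
Simplified: 4377/20

4377/20


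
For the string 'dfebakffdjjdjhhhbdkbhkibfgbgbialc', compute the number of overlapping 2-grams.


String 'dfebakffdjjdjhhhbdkbhkibfgbgbialc' has length L = 33.
Number of overlapping n-grams = L - n + 1
Substituting: 33 - 2 + 1 = 32

32


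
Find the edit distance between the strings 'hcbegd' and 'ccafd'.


Building DP table for s1='hcbegd' (len 6) and s2='ccafd' (len 5):
       c  c  a  f  d
    0  1  2  3  4  5
  h 1  1  2  3  4  5
  c 2  1  1  2  3  4
  b 3  2  2  2  3  4
  e 4  3  3  3  3  4
  g 5  4  4  4  4  4
  d 6  5  5  5  5  4
Edit distance = dp[6][5] = 4

4


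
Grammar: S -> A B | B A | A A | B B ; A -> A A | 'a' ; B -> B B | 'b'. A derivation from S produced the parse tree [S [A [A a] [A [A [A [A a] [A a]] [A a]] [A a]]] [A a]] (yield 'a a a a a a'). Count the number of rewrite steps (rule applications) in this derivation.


Every bracketed nonterminal node [X ...] in the tree is produced by exactly one rule application.
Reading the tree off as a leftmost derivation:
  Step 1: S  =>  A A   (applied S -> A A)
  Step 2: A A  =>  A A A   (applied A -> A A)
  Step 3: A A A  =>  a A A   (applied A -> a)
  Step 4: a A A  =>  a A A A   (applied A -> A A)
  Step 5: a A A A  =>  a A A A A   (applied A -> A A)
  Step 6: a A A A A  =>  a A A A A A   (applied A -> A A)
  Step 7: a A A A A A  =>  a a A A A A   (applied A -> a)
  Step 8: a a A A A A  =>  a a a A A A   (applied A -> a)
  Step 9: a a a A A A  =>  a a a a A A   (applied A -> a)
  Step 10: a a a a A A  =>  a a a a a A   (applied A -> a)
  Step 11: a a a a a A  =>  a a a a a a   (applied A -> a)
Final yield: a a a a a a
Total rewrite steps: 11

11


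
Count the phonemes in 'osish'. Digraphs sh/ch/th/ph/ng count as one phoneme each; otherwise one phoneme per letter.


Parsing 'osish' greedily, digraphs first:
  'o' -> vowel phoneme (phonemes so far: 1)
  's' -> consonant phoneme (phonemes so far: 2)
  'i' -> vowel phoneme (phonemes so far: 3)
  'sh' -> digraph (1 consonant phoneme) (phonemes so far: 4)
Total phonemes: 4

4


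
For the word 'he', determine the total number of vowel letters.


Scanning each character of 'he':
  Position 1: 'h' -> consonant (running count: 0)
  Position 2: 'e' -> vowel (running count: 1)
Total vowels: 1

1


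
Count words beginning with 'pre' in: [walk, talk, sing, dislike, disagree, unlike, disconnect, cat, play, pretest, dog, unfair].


Checking each word for prefix 'pre':
  'walk' -> no (count: 0)
  'talk' -> no (count: 0)
  'sing' -> no (count: 0)
  'dislike' -> no (count: 0)
  'disagree' -> no (count: 0)
  'unlike' -> no (count: 0)
  'disconnect' -> no (count: 0)
  'cat' -> no (count: 0)
  'play' -> no (count: 0)
  'pretest' -> YES, starts with 'pre' (count: 1)
  'dog' -> no (count: 1)
  'unfair' -> no (count: 1)
Total with prefix 'pre': 1

1


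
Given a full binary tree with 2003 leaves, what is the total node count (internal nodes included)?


Leaf nodes (terminals): 2003
Internal nodes = n - 1 = 2003 - 1 = 2002
Total = leaves + internal = 2003 + 2002 = 4005

4005


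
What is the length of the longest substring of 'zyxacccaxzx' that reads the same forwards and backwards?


Scanning 'zyxacccaxzx' for palindromic substrings.
Substring at positions 2-8: 'xacccax'.
Check: reverse('xacccax') = 'xacccax' -> palindrome confirmed.
Neighbouring characters ('y' / 'z') break symmetry, so it cannot extend further.
No longer palindromic substring exists; longest length = 7

7


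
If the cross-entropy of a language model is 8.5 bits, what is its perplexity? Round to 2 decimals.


Perplexity formula: PP = 2^H
H = 8.5
PP = 2^8.5
Decompose: 2^8.5 = 2^8 * 2^0.5 = 2^8 * sqrt(2)
2^8 = 256, sqrt(2) ~ 1.4142136
PP ~ 256 * 1.4142136 = 362.0386816
Rounded to 2 decimals: 362.04

362.04


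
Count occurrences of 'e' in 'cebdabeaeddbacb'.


Scanning 'cebdabeaeddbacb' for 'e':
  Position 1: 'e' -> MATCH (count: 1)
  Position 6: 'e' -> MATCH (count: 2)
  Position 8: 'e' -> MATCH (count: 3)
Total occurrences of 'e': 3

3


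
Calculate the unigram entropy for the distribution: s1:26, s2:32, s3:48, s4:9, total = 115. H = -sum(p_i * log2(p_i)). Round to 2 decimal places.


Computing entropy H = -sum(p_i * log2(p_i)):
  s1: p = 26/115 = 0.2261, -p*log2(p) = 0.4850
  s2: p = 32/115 = 0.2783, -p*log2(p) = 0.5135
  s3: p = 48/115 = 0.4174, -p*log2(p) = 0.5261
  s4: p = 9/115 = 0.0783, -p*log2(p) = 0.2877
H = sum of terms = 1.8123
Rounded to 2 decimals: 1.81

1.81


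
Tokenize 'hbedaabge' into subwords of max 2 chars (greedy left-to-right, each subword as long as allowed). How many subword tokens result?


'hbedaabge' has 9 characters.
Chunking with max size 2:
  Chunk 1: 'hb' (positions 0-1)
  Chunk 2: 'ed' (positions 2-3)
  Chunk 3: 'aa' (positions 4-5)
  Chunk 4: 'bg' (positions 6-7)
  Chunk 5: 'e' (positions 8-8)
Total chunks: ceil(9 / 2) = 5

5


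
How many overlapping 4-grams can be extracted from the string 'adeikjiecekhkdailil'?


String 'adeikjiecekhkdailil' has length L = 19.
Number of overlapping n-grams = L - n + 1
Substituting: 19 - 4 + 1 = 16

16


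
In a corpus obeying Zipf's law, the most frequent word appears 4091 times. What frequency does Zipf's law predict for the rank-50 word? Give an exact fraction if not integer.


Zipf's law: freq(rank) = f1 / rank
f1 = 4091, rank = 50
freq = 4091 / 50
GCD(4091, 50) = 1
Simplified: 4091/50

4091/50


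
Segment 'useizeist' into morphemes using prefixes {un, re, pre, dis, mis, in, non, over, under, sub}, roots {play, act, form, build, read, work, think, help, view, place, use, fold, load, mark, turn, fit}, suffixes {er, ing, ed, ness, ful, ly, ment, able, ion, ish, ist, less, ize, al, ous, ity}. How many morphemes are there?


Segmenting 'useizeist' against the inventory:
  'use' -> root (morpheme 1)
  'ize' -> suffix (morpheme 2)
  'ist' -> suffix (morpheme 3)
Total morphemes: 3

3


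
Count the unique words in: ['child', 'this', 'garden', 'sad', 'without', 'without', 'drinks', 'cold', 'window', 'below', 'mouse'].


Listing all tokens and tracking unique types:
  Token 1: 'child' -> NEW (unique so far: 1)
  Token 2: 'this' -> NEW (unique so far: 2)
  Token 3: 'garden' -> NEW (unique so far: 3)
  Token 4: 'sad' -> NEW (unique so far: 4)
  Token 5: 'without' -> NEW (unique so far: 5)
  Token 6: 'without' -> duplicate (unique so far: 5)
  Token 7: 'drinks' -> NEW (unique so far: 6)
  Token 8: 'cold' -> NEW (unique so far: 7)
  Token 9: 'window' -> NEW (unique so far: 8)
  Token 10: 'below' -> NEW (unique so far: 9)
  Token 11: 'mouse' -> NEW (unique so far: 10)
Unique types: ('below', 'child', 'cold', 'drinks', 'garden', 'mouse', 'sad', 'this', 'window', 'without')
Vocabulary size: 10

10


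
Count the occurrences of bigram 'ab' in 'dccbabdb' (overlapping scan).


Scanning 'dccbabdb' for bigram 'ab':
  Position 0: 'dc' -> no
  Position 1: 'cc' -> no
  Position 2: 'cb' -> no
  Position 3: 'ba' -> no
  Position 4: 'ab' -> MATCH
  Position 5: 'bd' -> no
  Position 6: 'db' -> no
Total matches: 1

1


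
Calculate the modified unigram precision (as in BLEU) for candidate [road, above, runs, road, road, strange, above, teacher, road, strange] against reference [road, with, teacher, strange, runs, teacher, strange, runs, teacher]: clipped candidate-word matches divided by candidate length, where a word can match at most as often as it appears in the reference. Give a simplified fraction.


Reference word counts: {'road': 1, 'runs': 2, 'strange': 2, 'teacher': 3, 'with': 1}
Checking each candidate word (with clipping):
  'road' -> in reference (ref count 1, used 1/1) -> match (matches: 1)
  'above' -> not in reference -> no match (matches: 1)
  'runs' -> in reference (ref count 2, used 1/2) -> match (matches: 2)
  'road' -> ref count 1 already used up (1/1) -> clipped, no match (matches: 2)
  'road' -> ref count 1 already used up (1/1) -> clipped, no match (matches: 2)
  'strange' -> in reference (ref count 2, used 1/2) -> match (matches: 3)
  'above' -> not in reference -> no match (matches: 3)
  'teacher' -> in reference (ref count 3, used 1/3) -> match (matches: 4)
  'road' -> ref count 1 already used up (1/1) -> clipped, no match (matches: 4)
  'strange' -> in reference (ref count 2, used 2/2) -> match (matches: 5)
Clipped matches: 5, Candidate length: 10
Precision = 5/10 = 1/2

1/2


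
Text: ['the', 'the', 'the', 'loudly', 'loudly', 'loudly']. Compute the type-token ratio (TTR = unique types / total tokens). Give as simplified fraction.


Tokens: 6
Unique types: ('loudly', 'the') = 2
TTR = 2/6
Simplify: divide both by 2 -> 1/3
TTR = 1/3

1/3


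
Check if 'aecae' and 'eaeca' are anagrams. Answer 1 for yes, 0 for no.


Sort characters of 'aecae': 'aacee'
Sort characters of 'eaeca': 'aacee'
Sorted forms match -> they ARE anagrams
Result: 1

1
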